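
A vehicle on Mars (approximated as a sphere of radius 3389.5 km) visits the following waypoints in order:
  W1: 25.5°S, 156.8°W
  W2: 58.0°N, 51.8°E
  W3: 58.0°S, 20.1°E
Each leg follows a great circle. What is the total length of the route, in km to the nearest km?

Leg W1→W2: central angle 2.4735 rad, distance 8384.1 km.
Leg W2→W3: central angle 2.0718 rad, distance 7022.2 km.
Total: 8384.1 + 7022.2 ≈ 15406 km.

15406 km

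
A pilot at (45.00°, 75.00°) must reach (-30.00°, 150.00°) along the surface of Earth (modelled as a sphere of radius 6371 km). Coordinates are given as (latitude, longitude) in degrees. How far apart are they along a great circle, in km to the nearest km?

11258 km

Let φ₁ = 0.7854 rad, φ₂ = -0.5236 rad, and Δλ = 1.3090 rad.
cos c = sin φ₁ sin φ₂ + cos φ₁ cos φ₂ cos Δλ = (0.7071)(-0.5000) + (0.7071)(0.8660)(0.2588) = -0.19506,
so c = arccos(-0.19506) = 1.76711 rad.
Distance = R·c = 6371 × 1.7671 ≈ 11258 km.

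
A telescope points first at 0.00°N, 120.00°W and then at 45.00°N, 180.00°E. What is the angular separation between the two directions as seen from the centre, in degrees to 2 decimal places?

69.30°

With latitudes φ₁ = 0.000°, φ₂ = 45.000° and longitude difference Δλ = -60.000°:
Haversine: a = sin²(Δφ/2) + cos φ₁ cos φ₂ sin²(Δλ/2) = 0.1464 + (1.0000)(0.7071)(0.2500) = 0.32322.
Central angle c = 2·arcsin(√a) = 1.20943 rad.
So the angular separation is 69.30°.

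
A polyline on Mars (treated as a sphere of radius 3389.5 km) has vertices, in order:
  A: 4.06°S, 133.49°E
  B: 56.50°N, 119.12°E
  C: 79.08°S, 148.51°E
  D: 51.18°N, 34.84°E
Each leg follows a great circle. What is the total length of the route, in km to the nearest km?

20276 km

Leg A→B: central angle 1.0766 rad, distance 3649.3 km.
Leg B→C: central angle 2.3857 rad, distance 8086.5 km.
Leg C→D: central angle 2.5195 rad, distance 8540.0 km.
Total: 3649.3 + 8086.5 + 8540.0 ≈ 20276 km.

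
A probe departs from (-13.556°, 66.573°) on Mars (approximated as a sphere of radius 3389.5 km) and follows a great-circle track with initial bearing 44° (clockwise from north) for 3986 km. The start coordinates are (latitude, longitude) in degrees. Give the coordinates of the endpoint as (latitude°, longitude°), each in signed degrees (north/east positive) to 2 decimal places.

Angular distance δ = d/R = 3986/3389.5 = 1.17598 rad; initial bearing θ = 0.7679 rad.
sin φ₂ = sin φ₁ cos δ + cos φ₁ sin δ cos θ = (-0.2344)(0.3846) + (0.9721)(0.9231)(0.7193) = 0.5553, so φ₂ = 33.73°.
Δλ = atan2(sin θ sin δ cos φ₁, cos δ − sin φ₁ sin φ₂) = atan2(0.6234, 0.5148) = 50.448°.
λ₂ = 66.573° + 50.448° = 117.02°.

33.73°, 117.02°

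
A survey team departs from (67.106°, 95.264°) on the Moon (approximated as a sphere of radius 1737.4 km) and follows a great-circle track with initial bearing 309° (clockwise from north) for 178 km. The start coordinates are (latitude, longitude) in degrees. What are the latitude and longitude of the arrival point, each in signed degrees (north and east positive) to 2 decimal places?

Angular distance δ = d/R = 178/1737.4 = 0.10245 rad; initial bearing θ = 5.3931 rad.
sin φ₂ = sin φ₁ cos δ + cos φ₁ sin δ cos θ = (0.9212)(0.9948) + (0.3890)(0.1023)(0.6293) = 0.9414, so φ₂ = 70.29°.
Δλ = atan2(sin θ sin δ cos φ₁, cos δ − sin φ₁ sin φ₂) = atan2(-0.0309, 0.1275) = -13.634°.
λ₂ = 95.264° − 13.634° = 81.63°.

70.29°, 81.63°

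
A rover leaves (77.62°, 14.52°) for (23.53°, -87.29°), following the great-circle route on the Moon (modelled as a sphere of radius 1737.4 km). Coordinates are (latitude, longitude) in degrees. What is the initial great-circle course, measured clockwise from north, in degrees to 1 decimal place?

Δλ = -101.810° = -1.7769 rad.
y = sin Δλ · cos φ₂ = (-0.9788)(0.9169) = -0.8974
x = cos φ₁ sin φ₂ − sin φ₁ cos φ₂ cos Δλ = (0.2144)(0.3992) − (0.9767)(0.9169)(-0.2047) = 0.2689
θ = atan2(y, x) = -73.32°; adding 360° gives 286.7°.

286.7°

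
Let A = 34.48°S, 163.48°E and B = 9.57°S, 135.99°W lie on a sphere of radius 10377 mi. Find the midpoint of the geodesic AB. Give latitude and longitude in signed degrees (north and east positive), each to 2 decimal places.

Central angle δ = 1.0541 rad. Interpolating on the sphere with fraction f = 0.5:
P = [sin((1−f)δ)·A + sin(fδ)·B] / sin δ = 0.5785·A + 0.5785·B in Cartesian coordinates,
giving P = (-0.8675, -0.2607, -0.4237), i.e. latitude -25.07°, longitude -163.27°.

-25.07°, -163.27°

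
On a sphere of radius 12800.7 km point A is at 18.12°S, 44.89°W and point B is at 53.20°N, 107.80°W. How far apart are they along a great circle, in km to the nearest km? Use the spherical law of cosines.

With latitudes φ₁ = -18.120°, φ₂ = 53.200° and longitude difference Δλ = -62.910°:
cos c = sin φ₁ sin φ₂ + cos φ₁ cos φ₂ cos Δλ = (-0.3110)(0.8007) + (0.9504)(0.5990)(0.4554) = 0.01023,
so c = arccos(0.01023) = 1.56057 rad.
Distance = R·c = 12800.7 × 1.5606 ≈ 19976 km.

19976 km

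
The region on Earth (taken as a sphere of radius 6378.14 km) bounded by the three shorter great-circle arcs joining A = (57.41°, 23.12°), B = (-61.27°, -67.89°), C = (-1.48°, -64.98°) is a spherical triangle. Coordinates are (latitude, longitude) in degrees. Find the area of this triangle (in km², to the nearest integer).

43293174 km²

Side lengths (central angles): a = 1.0442, b = 1.5747, c = 2.4089 rad; semiperimeter s = 2.5139.
By l'Huilier's theorem, tan(E/4) = √[tan(s/2) tan((s−a)/2) tan((s−b)/2) tan((s−c)/2)], giving spherical excess E = 1.0642 rad.
Area = E·R² = 1.0642 × (6378.14)² ≈ 43293174 km².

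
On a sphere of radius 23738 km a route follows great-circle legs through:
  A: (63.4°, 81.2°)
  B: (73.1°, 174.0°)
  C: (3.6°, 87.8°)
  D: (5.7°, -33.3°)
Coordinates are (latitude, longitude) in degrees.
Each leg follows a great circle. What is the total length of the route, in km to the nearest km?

Leg A→B: central angle 0.5564 rad, distance 13207.0 km.
Leg B→C: central angle 1.4914 rad, distance 35403.0 km.
Leg C→D: central angle 2.1022 rad, distance 49901.6 km.
Total: 13207.0 + 35403.0 + 49901.6 ≈ 98512 km.

98512 km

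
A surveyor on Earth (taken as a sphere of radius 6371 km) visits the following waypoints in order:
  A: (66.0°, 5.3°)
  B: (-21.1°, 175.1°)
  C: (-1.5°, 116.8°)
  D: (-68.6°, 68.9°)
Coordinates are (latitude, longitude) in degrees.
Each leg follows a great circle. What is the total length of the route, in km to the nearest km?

29917 km

Leg A→B: central angle 2.3495 rad, distance 14968.5 km.
Leg B→C: central angle 1.0478 rad, distance 6675.4 km.
Leg C→D: central angle 1.2985 rad, distance 8273.0 km.
Total: 14968.5 + 6675.4 + 8273.0 ≈ 29917 km.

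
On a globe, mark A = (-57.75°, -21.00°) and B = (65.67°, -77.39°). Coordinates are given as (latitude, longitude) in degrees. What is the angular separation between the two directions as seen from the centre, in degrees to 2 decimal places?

130.46°

Let φ₁ = -1.0079 rad, φ₂ = 1.1462 rad, and Δλ = -0.9842 rad.
cos c = sin φ₁ sin φ₂ + cos φ₁ cos φ₂ cos Δλ = (-0.8457)(0.9112) + (0.5336)(0.4120)(0.5535) = -0.64892,
so c = arccos(-0.64892) = 2.27697 rad.
So the angular separation is 130.46°.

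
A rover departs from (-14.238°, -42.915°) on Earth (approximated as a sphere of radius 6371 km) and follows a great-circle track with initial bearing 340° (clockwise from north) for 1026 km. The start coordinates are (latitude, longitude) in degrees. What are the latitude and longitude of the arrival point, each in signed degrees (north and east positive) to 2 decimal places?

-5.55°, -46.07°

Angular distance δ = d/R = 1026/6371 = 0.16104 rad; initial bearing θ = 5.9341 rad.
sin φ₂ = sin φ₁ cos δ + cos φ₁ sin δ cos θ = (-0.2460)(0.9871) + (0.9693)(0.1603)(0.9397) = -0.0967, so φ₂ = -5.55°.
Δλ = atan2(sin θ sin δ cos φ₁, cos δ − sin φ₁ sin φ₂) = atan2(-0.0532, 0.9633) = -3.159°.
λ₂ = -42.915° − 3.159° = -46.07°.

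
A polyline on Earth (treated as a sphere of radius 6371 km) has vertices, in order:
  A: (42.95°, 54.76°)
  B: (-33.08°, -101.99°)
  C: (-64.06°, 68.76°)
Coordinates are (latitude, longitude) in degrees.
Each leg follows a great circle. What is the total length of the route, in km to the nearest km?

26895 km

Leg A→B: central angle 2.7802 rad, distance 17712.4 km.
Leg B→C: central angle 1.4414 rad, distance 9183.0 km.
Total: 17712.4 + 9183.0 ≈ 26895 km.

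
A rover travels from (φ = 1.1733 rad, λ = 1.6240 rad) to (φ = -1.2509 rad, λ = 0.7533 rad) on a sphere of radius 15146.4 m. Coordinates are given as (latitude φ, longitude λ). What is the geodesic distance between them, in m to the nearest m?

With latitudes φ₁ = 67.225°, φ₂ = -71.671° and longitude difference Δλ = -49.887°:
Haversine: a = sin²(Δφ/2) + cos φ₁ cos φ₂ sin²(Δλ/2) = 0.8768 + (0.3871)(0.3145)(0.1779) = 0.89841.
Central angle c = 2·arcsin(√a) = 2.49282 rad.
Distance = R·c = 15146.4 × 2.4928 ≈ 37757 m.

37757 m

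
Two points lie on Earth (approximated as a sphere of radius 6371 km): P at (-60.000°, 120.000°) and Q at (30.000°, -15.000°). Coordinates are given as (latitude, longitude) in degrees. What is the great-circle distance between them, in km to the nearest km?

15307 km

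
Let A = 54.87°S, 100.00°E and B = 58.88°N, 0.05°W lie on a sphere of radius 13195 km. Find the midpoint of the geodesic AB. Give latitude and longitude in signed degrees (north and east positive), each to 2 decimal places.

3.11°, 53.64°

The central angle between A and B is δ = 2.4220 rad.
With f = 0.5, the slerp weights are sin((1−f)δ)/sin δ = 1.4200 and sin(fδ)/sin δ = 1.4200.
Weighted sum of the unit vectors: (1.4200)·(-0.0999,0.5667,-0.8178) + (1.4200)·(0.5168,-0.0005,0.8561) = (0.5920, 0.8041, 0.0543).
Converting back: φ = atan2(z, √(x²+y²)) = 3.11°, λ = atan2(y, x) = 53.64°.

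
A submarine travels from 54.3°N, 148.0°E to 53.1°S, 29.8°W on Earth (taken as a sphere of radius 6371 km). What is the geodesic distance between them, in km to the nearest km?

With latitudes φ₁ = 54.300°, φ₂ = -53.100° and longitude difference Δλ = -177.800°:
cos c = sin φ₁ sin φ₂ + cos φ₁ cos φ₂ cos Δλ = (0.8121)(-0.7997) + (0.5835)(0.6004)(-0.9993) = -0.99952,
so c = arccos(-0.99952) = 3.11069 rad.
Distance = R·c = 6371 × 3.1107 ≈ 19818 km.

19818 km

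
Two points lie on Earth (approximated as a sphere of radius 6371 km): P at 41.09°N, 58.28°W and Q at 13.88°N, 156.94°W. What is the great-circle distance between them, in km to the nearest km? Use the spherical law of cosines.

9705 km

In radians: φ₁ = 0.7172, φ₂ = 0.2423, Δλ = -98.660° = -1.7219 rad.
cos c = sin φ₁ sin φ₂ + cos φ₁ cos φ₂ cos Δλ = (0.6572)(0.2399) + (0.7537)(0.9708)(-0.1506) = 0.04750,
so c = arccos(0.04750) = 1.52328 rad.
Distance = R·c = 6371 × 1.5233 ≈ 9705 km.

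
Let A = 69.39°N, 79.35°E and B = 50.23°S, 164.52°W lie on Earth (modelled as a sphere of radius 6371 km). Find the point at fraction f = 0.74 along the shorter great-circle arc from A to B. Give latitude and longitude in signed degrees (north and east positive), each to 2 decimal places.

-16.36°, 174.96°

Central angle δ = 2.5298 rad. Interpolating on the sphere with fraction f = 0.74:
P = [sin((1−f)δ)·A + sin(fδ)·B] / sin δ = 1.0643·A + 1.6626·B in Cartesian coordinates,
giving P = (-0.9558, 0.0843, -0.2817), i.e. latitude -16.36°, longitude 174.96°.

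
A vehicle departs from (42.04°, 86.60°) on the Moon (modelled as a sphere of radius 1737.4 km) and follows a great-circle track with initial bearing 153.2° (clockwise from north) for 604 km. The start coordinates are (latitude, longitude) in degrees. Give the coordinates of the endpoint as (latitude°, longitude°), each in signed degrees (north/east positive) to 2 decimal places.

Angular distance δ = d/R = 604/1737.4 = 0.34765 rad; initial bearing θ = 2.6738 rad.
sin φ₂ = sin φ₁ cos δ + cos φ₁ sin δ cos θ = (0.6696)(0.9402) + (0.7427)(0.3407)(-0.8926) = 0.4037, so φ₂ = 23.81°.
Δλ = atan2(sin θ sin δ cos φ₁, cos δ − sin φ₁ sin φ₂) = atan2(0.1141, 0.6698) = 9.666°.
λ₂ = 86.600° + 9.666° = 96.27°.

23.81°, 96.27°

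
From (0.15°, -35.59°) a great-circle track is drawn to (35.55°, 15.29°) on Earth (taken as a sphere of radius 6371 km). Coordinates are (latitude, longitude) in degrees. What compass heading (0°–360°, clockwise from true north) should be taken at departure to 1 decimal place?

With φ₁ = 0.0026, φ₂ = 0.6205, Δλ = 0.8880 rad, the forward-azimuth formula gives
θ = atan2( sin Δλ cos φ₂ , cos φ₁ sin φ₂ − sin φ₁ cos φ₂ cos Δλ ) = atan2(0.6312, 0.5801) = 47.42°.
So the initial bearing is 47.4°.

47.4°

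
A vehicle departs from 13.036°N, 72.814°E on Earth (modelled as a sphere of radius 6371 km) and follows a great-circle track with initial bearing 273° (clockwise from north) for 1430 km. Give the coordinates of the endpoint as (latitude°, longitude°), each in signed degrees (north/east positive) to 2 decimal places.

13.37°, 59.61°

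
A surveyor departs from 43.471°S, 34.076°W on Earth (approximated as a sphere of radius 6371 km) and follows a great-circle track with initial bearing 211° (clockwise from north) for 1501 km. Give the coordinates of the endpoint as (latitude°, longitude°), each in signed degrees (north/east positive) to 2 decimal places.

Angular distance δ = d/R = 1501/6371 = 0.23560 rad; initial bearing θ = 3.6826 rad.
sin φ₂ = sin φ₁ cos δ + cos φ₁ sin δ cos θ = (-0.6880)(0.9724) + (0.7257)(0.2334)(-0.8572) = -0.8142, so φ₂ = -54.51°.
Δλ = atan2(sin θ sin δ cos φ₁, cos δ − sin φ₁ sin φ₂) = atan2(-0.0872, 0.4122) = -11.950°.
λ₂ = -34.076° − 11.950° = -46.03°.

-54.51°, -46.03°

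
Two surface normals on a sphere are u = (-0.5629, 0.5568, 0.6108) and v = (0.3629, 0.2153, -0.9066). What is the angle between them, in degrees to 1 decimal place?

u·v = -0.6381; |u| = 1.0000, |v| = 1.0000.
cos θ = (u·v)/(|u||v|) = -0.6382, so θ = 129.7°.

129.7°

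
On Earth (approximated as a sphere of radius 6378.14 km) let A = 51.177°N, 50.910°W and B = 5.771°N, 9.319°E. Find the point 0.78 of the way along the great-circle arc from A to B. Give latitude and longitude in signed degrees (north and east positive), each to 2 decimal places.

17.58°, 0.23°

The central angle between A and B is δ = 1.1723 rad.
With f = 0.78, the slerp weights are sin((1−f)δ)/sin δ = 0.2767 and sin(fδ)/sin δ = 0.8595.
Weighted sum of the unit vectors: (0.2767)·(0.3953,-0.4866,0.7791) + (0.8595)·(0.9818,0.1611,0.1006) = (0.9533, 0.0038, 0.3020).
Converting back: φ = atan2(z, √(x²+y²)) = 17.58°, λ = atan2(y, x) = 0.23°.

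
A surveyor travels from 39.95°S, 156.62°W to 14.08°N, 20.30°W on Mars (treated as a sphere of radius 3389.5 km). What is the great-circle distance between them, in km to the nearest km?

7924 km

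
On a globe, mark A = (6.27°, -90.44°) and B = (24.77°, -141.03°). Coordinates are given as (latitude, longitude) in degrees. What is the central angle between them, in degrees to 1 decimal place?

51.8°

Let φ₁ = 0.1094 rad, φ₂ = 0.4323 rad, and Δλ = -0.8830 rad.
Haversine: a = sin²(Δφ/2) + cos φ₁ cos φ₂ sin²(Δλ/2) = 0.0258 + (0.9940)(0.9080)(0.1826) = 0.19062.
Central angle c = 2·arcsin(√a) = 0.90363 rad.
So the angular separation is 51.8°.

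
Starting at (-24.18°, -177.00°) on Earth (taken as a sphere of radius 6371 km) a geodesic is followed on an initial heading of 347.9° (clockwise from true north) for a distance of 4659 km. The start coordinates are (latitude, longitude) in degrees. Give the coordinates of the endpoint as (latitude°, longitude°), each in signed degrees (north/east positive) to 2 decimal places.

16.91°, 174.59°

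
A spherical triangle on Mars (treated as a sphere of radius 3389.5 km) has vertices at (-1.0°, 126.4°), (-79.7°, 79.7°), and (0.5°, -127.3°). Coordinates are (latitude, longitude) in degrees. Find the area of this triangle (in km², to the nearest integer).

21544271 km²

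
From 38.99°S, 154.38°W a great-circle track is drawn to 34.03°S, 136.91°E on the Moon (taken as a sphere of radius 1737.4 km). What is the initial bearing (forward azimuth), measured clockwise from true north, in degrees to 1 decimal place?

252.4°

With φ₁ = -0.6805, φ₂ = -0.5939, Δλ = -1.1992 rad, the forward-azimuth formula gives
θ = atan2( sin Δλ cos φ₂ , cos φ₁ sin φ₂ − sin φ₁ cos φ₂ cos Δλ ) = atan2(-0.7722, -0.2456) = -107.65°.
Adding 360° brings this into [0°, 360°): 252.4°.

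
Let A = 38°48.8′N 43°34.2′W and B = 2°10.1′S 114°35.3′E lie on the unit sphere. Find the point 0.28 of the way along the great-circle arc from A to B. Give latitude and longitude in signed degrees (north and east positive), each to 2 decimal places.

63.29°, 7.45°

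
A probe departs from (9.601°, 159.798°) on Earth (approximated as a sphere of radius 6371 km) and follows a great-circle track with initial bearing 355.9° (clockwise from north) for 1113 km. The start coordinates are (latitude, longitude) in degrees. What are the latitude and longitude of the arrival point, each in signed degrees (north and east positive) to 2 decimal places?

Angular distance δ = d/R = 1113/6371 = 0.17470 rad; initial bearing θ = 6.2116 rad.
sin φ₂ = sin φ₁ cos δ + cos φ₁ sin δ cos θ = (0.1668)(0.9848) + (0.9860)(0.1738)(0.9974) = 0.3352, so φ₂ = 19.58°.
Δλ = atan2(sin θ sin δ cos φ₁, cos δ − sin φ₁ sin φ₂) = atan2(-0.0123, 0.9289) = -0.756°.
λ₂ = 159.798° − 0.756° = 159.04°.

19.58°, 159.04°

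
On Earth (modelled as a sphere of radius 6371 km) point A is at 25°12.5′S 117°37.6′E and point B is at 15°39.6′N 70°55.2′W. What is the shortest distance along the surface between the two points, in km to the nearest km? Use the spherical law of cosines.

18630 km

Let φ₁ = -0.4400 rad, φ₂ = 0.2733 rad, and Δλ = 2.9924 rad.
cos c = sin φ₁ sin φ₂ + cos φ₁ cos φ₂ cos Δλ = (-0.4259)(0.2699) + (0.9048)(0.9629)(-0.9889) = -0.97647,
so c = arccos(-0.97647) = 2.92424 rad.
Distance = R·c = 6371 × 2.9242 ≈ 18630 km.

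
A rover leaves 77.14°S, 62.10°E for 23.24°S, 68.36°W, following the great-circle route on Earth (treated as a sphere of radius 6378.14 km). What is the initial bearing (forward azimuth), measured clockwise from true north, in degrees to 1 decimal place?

With φ₁ = -1.3463, φ₂ = -0.4056, Δλ = -2.2770 rad, the forward-azimuth formula gives
θ = atan2( sin Δλ cos φ₂ , cos φ₁ sin φ₂ − sin φ₁ cos φ₂ cos Δλ ) = atan2(-0.6991, -0.6691) = -133.74°.
Adding 360° brings this into [0°, 360°): 226.3°.

226.3°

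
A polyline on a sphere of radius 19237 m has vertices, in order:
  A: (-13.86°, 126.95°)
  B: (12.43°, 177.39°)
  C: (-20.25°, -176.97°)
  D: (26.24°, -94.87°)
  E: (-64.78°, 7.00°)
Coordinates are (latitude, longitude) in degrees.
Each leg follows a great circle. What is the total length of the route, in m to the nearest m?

100845 m

Leg A→B: central angle 0.9857 rad, distance 18961.8 m.
Leg B→C: central angle 0.5785 rad, distance 11129.3 m.
Leg C→D: central angle 1.6082 rad, distance 30936.4 m.
Leg D→E: central angle 2.0699 rad, distance 39817.8 m.
Total: 18961.8 + 11129.3 + 30936.4 + 39817.8 ≈ 100845 m.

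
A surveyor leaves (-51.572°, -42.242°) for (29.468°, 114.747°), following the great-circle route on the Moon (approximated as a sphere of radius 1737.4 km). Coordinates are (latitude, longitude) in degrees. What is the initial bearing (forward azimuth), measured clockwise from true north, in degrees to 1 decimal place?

Δλ = 156.989° = 2.7400 rad.
y = sin Δλ · cos φ₂ = (0.3909)(0.8706) = 0.3403
x = cos φ₁ sin φ₂ − sin φ₁ cos φ₂ cos Δλ = (0.6215)(0.4919) − (-0.7834)(0.8706)(-0.9204) = -0.3220
θ = atan2(y, x) = 133.42°, so the bearing is 133.4°.

133.4°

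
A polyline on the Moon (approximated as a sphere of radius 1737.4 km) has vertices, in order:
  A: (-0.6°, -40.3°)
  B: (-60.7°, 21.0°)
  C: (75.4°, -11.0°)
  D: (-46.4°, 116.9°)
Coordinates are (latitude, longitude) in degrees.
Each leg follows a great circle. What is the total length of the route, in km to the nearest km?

10838 km

Leg A→B: central angle 1.3242 rad, distance 2300.6 km.
Leg B→C: central angle 2.4028 rad, distance 4174.7 km.
Leg C→D: central angle 2.5108 rad, distance 4362.3 km.
Total: 2300.6 + 4174.7 + 4362.3 ≈ 10838 km.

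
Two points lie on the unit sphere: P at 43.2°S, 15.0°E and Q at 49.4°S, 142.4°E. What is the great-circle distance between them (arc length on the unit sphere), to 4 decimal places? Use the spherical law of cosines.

In radians: φ₁ = -0.7540, φ₂ = -0.8622, Δλ = 127.400° = 2.2235 rad.
cos c = sin φ₁ sin φ₂ + cos φ₁ cos φ₂ cos Δλ = (-0.6845)(-0.7593) + (0.7290)(0.6508)(-0.6074) = 0.23162,
so c = arccos(0.23162) = 1.33705 rad.
On the unit sphere the arc length equals the central angle: 1.3371.

1.3371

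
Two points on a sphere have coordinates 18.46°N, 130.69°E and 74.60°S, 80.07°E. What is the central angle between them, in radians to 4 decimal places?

Let φ₁ = 0.3222 rad, φ₂ = -1.3020 rad, and Δλ = -0.8835 rad.
Haversine: a = sin²(Δφ/2) + cos φ₁ cos φ₂ sin²(Δλ/2) = 0.5267 + (0.9485)(0.2656)(0.1828) = 0.57273.
Central angle c = 2·arcsin(√a) = 1.71677 rad.
So the angular separation is 1.7168 rad.

1.7168 rad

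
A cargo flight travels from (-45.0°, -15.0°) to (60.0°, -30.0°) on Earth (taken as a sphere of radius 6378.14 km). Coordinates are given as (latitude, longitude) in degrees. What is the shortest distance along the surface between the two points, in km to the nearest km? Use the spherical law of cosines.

11768 km

Let φ₁ = -0.7854 rad, φ₂ = 1.0472 rad, and Δλ = -0.2618 rad.
cos c = sin φ₁ sin φ₂ + cos φ₁ cos φ₂ cos Δλ = (-0.7071)(0.8660) + (0.7071)(0.5000)(0.9659) = -0.27087,
so c = arccos(-0.27087) = 1.84509 rad.
Distance = R·c = 6378.14 × 1.8451 ≈ 11768 km.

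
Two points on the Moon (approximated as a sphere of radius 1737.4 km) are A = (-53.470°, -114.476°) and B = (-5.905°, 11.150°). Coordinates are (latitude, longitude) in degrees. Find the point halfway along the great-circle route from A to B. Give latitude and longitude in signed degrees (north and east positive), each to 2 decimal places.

The central angle between A and B is δ = 1.8361 rad.
With f = 0.5, the slerp weights are sin((1−f)δ)/sin δ = 0.8232 and sin(fδ)/sin δ = 0.8232.
Weighted sum of the unit vectors: (0.8232)·(-0.2466,-0.5418,-0.8035) + (0.8232)·(0.9759,0.1924,-0.1029) = (0.6004, -0.2876, -0.7462).
Converting back: φ = atan2(z, √(x²+y²)) = -48.26°, λ = atan2(y, x) = -25.60°.

-48.26°, -25.60°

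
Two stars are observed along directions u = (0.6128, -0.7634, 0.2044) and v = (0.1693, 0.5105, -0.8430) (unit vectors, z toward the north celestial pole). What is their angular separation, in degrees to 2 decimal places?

117.28°

u·v = -0.4583; |u| = 1.0000, |v| = 1.0000.
cos θ = (u·v)/(|u||v|) = -0.4583, so θ = 117.28°.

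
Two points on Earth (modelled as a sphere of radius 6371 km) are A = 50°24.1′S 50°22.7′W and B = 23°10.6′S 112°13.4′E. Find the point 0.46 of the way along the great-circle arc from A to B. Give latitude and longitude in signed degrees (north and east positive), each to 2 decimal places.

The central angle between A and B is δ = 1.8296 rad.
With f = 0.46, the slerp weights are sin((1−f)δ)/sin δ = 0.8637 and sin(fδ)/sin δ = 0.7714.
Weighted sum of the unit vectors: (0.8637)·(0.4065,-0.4910,-0.7705) + (0.7714)·(-0.3477,0.8510,-0.3936) = (0.0829, 0.2324, -0.9691).
Converting back: φ = atan2(z, √(x²+y²)) = -75.71°, λ = atan2(y, x) = 70.38°.

-75.71°, 70.38°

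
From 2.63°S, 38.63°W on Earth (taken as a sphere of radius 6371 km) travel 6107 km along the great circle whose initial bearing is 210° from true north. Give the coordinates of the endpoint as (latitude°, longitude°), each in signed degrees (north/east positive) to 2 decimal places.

Angular distance δ = d/R = 6107/6371 = 0.95856 rad; initial bearing θ = 3.6652 rad.
sin φ₂ = sin φ₁ cos δ + cos φ₁ sin δ cos θ = (-0.0459)(0.5747) + (0.9989)(0.8184)(-0.8660) = -0.7343, so φ₂ = -47.25°.
Δλ = atan2(sin θ sin δ cos φ₁, cos δ − sin φ₁ sin φ₂) = atan2(-0.4088, 0.5410) = -37.073°.
λ₂ = -38.630° − 37.073° = -75.70°.

-47.25°, -75.70°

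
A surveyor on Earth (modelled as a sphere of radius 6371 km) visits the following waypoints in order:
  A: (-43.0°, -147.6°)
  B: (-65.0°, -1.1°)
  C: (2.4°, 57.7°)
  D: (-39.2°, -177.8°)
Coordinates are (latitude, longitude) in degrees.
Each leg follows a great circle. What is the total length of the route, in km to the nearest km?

29597 km

Leg A→B: central angle 1.2021 rad, distance 7658.8 km.
Leg B→C: central angle 1.3890 rad, distance 8849.4 km.
Leg C→D: central angle 2.0544 rad, distance 13088.9 km.
Total: 7658.8 + 8849.4 + 13088.9 ≈ 29597 km.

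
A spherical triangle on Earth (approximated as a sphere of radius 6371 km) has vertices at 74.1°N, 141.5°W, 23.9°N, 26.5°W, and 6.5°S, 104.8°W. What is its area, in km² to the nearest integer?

44960025 km²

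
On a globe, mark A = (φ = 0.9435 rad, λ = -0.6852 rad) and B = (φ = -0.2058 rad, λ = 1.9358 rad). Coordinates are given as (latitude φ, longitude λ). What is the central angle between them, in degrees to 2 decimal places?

131.60°

Let φ₁ = 0.9435 rad, φ₂ = -0.2058 rad, and Δλ = 2.6210 rad.
Haversine: a = sin²(Δφ/2) + cos φ₁ cos φ₂ sin²(Δλ/2) = 0.2954 + (0.5870)(0.9789)(0.9338) = 0.83195.
Central angle c = 2·arcsin(√a) = 2.29682 rad.
So the angular separation is 131.60°.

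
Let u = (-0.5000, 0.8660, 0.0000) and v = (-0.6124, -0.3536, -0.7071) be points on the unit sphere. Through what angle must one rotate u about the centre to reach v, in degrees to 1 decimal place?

u·v = -0.0000; |u| = 1.0000, |v| = 1.0000.
cos θ = (u·v)/(|u||v|) = -0.0000, so θ = 90.0°.

90.0°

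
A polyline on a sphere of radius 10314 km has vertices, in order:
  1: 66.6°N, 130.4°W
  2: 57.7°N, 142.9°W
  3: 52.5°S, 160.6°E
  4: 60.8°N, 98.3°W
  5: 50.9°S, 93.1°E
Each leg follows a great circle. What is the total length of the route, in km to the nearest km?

Leg 1→2: central angle 0.1850 rad, distance 1908.5 km.
Leg 2→3: central angle 2.0841 rad, distance 21495.3 km.
Leg 3→4: central angle 2.4184 rad, distance 24943.6 km.
Leg 4→5: central angle 2.9365 rad, distance 30286.9 km.
Total: 1908.5 + 21495.3 + 24943.6 + 30286.9 ≈ 78634 km.

78634 km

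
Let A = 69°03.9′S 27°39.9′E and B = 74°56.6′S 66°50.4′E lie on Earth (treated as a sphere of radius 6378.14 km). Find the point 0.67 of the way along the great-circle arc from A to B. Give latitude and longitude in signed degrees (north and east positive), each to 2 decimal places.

-73.90°, 51.14°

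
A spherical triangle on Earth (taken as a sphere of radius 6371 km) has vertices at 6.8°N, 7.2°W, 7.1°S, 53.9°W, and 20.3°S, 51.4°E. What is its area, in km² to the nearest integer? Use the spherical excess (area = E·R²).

Side lengths (central angles): a = 1.7749, b = 1.1106, c = 0.8485 rad; semiperimeter s = 1.8670.
By l'Huilier's theorem, tan(E/4) = √[tan(s/2) tan((s−a)/2) tan((s−b)/2) tan((s−c)/2)], giving spherical excess E = 0.4678 rad.
Area = E·R² = 0.4678 × (6371)² ≈ 18988978 km².

18988978 km²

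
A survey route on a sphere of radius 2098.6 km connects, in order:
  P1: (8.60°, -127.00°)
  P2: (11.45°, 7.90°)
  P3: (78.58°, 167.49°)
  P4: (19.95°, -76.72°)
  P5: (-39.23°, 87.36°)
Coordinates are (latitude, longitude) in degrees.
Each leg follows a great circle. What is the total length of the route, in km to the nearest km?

16549 km

Leg P1→P2: central angle 2.2841 rad, distance 4793.5 km.
Leg P2→P3: central angle 1.5581 rad, distance 3269.8 km.
Leg P3→P4: central angle 1.3145 rad, distance 2758.7 km.
Leg P4→P5: central angle 2.7288 rad, distance 5726.6 km.
Total: 4793.5 + 3269.8 + 2758.7 + 5726.6 ≈ 16549 km.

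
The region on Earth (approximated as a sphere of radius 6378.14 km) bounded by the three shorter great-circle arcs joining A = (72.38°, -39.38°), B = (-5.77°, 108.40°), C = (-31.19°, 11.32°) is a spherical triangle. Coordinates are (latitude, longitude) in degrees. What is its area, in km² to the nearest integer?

Side lengths (central angles): a = 1.6237, b = 1.9066, c = 1.9290 rad; semiperimeter s = 2.7297.
By l'Huilier's theorem, tan(E/4) = √[tan(s/2) tan((s−a)/2) tan((s−b)/2) tan((s−c)/2)], giving spherical excess E = 2.5448 rad.
Area = E·R² = 2.5448 × (6378.14)² ≈ 103524430 km².

103524430 km²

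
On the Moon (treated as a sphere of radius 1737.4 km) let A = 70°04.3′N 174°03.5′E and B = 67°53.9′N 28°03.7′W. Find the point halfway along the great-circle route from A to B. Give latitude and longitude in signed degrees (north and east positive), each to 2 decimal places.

The central angle between A and B is δ = 0.7194 rad.
With f = 0.5, the slerp weights are sin((1−f)δ)/sin δ = 0.5342 and sin(fδ)/sin δ = 0.5342.
Weighted sum of the unit vectors: (0.5342)·(-0.3390,0.0353,0.9401) + (0.5342)·(0.3320,-0.1770,0.9265) = (-0.0037, -0.0757, 0.9971).
Converting back: φ = atan2(z, √(x²+y²)) = 85.65°, λ = atan2(y, x) = -92.83°.

85.65°, -92.83°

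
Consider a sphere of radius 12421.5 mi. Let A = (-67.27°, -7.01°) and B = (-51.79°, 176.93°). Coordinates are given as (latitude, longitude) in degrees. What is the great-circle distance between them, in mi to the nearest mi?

13204 mi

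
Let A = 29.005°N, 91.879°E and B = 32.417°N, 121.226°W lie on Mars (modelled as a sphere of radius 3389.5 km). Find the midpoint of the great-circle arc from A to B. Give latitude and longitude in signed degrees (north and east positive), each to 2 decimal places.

The central angle between A and B is δ = 1.9375 rad.
With f = 0.5, the slerp weights are sin((1−f)δ)/sin δ = 0.8829 and sin(fδ)/sin δ = 0.8829.
Weighted sum of the unit vectors: (0.8829)·(-0.0287,0.8741,0.4849) + (0.8829)·(-0.4376,-0.7219,0.5361) = (-0.4117, 0.1344, 0.9014).
Converting back: φ = atan2(z, √(x²+y²)) = 64.34°, λ = atan2(y, x) = 161.92°.

64.34°, 161.92°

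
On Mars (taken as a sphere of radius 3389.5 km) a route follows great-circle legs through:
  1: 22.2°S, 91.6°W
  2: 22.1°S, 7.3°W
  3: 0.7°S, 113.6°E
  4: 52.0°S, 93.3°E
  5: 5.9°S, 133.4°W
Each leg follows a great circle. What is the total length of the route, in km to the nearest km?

Leg 1→2: central angle 1.3414 rad, distance 4546.8 km.
Leg 2→3: central angle 2.0614 rad, distance 6987.2 km.
Leg 3→4: central angle 0.9434 rad, distance 3197.8 km.
Leg 4→5: central angle 1.9166 rad, distance 6496.5 km.
Total: 4546.8 + 6987.2 + 3197.8 + 6496.5 ≈ 21228 km.

21228 km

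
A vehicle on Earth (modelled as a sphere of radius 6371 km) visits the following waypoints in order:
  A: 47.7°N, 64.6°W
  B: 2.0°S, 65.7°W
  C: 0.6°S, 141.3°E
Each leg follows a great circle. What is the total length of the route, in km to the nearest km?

Leg A→B: central angle 0.8676 rad, distance 5527.4 km.
Leg B→C: central angle 2.6682 rad, distance 16999.4 km.
Total: 5527.4 + 16999.4 ≈ 22527 km.

22527 km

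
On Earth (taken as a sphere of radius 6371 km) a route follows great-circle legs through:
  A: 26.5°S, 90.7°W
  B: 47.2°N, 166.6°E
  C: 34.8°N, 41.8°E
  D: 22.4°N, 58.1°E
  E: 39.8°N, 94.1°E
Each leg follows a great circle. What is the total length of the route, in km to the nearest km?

28426 km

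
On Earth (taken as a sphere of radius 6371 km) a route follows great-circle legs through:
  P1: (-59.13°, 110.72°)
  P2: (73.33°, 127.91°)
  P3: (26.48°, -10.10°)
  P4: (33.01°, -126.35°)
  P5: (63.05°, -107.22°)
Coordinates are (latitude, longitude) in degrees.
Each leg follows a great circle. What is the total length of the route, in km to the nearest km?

37448 km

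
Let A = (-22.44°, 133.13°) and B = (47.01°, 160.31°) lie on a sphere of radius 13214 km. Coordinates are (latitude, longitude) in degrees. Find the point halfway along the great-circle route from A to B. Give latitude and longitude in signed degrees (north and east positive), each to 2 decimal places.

12.62°, 144.63°

Central angle δ = 1.2855 rad. Interpolating on the sphere with fraction f = 0.5:
P = [sin((1−f)δ)·A + sin(fδ)·B] / sin δ = 0.6247·A + 0.6247·B in Cartesian coordinates,
giving P = (-0.7957, 0.5649, 0.2185), i.e. latitude 12.62°, longitude 144.63°.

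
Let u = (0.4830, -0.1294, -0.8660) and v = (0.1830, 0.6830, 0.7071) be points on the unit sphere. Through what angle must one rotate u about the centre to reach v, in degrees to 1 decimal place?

u·v = -0.6123; |u| = 1.0000, |v| = 1.0000.
cos θ = (u·v)/(|u||v|) = -0.6124, so θ = 127.8°.

127.8°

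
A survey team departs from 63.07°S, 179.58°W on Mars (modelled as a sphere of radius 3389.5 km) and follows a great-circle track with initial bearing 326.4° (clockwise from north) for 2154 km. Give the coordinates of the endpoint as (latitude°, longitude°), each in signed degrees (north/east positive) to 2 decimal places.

-29.58°, 158.23°

Angular distance δ = d/R = 2154/3389.5 = 0.63549 rad; initial bearing θ = 5.6968 rad.
sin φ₂ = sin φ₁ cos δ + cos φ₁ sin δ cos θ = (-0.8916)(0.8048) + (0.4529)(0.5936)(0.8329) = -0.4936, so φ₂ = -29.58°.
Δλ = atan2(sin θ sin δ cos φ₁, cos δ − sin φ₁ sin φ₂) = atan2(-0.1488, 0.3647) = -22.191°.
λ₂ = -179.580° − 22.191° = -201.77° → 158.23° after wrapping to (−180°, 180°].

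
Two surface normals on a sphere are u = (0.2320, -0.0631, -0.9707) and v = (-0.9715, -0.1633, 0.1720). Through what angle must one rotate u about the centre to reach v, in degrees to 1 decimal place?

112.5°

u·v = -0.3820; |u| = 1.0000, |v| = 1.0000.
cos θ = (u·v)/(|u||v|) = -0.3820, so θ = 112.5°.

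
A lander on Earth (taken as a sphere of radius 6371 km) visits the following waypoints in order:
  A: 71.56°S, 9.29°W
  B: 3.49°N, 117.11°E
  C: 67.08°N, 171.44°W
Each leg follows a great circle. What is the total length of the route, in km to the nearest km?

20441 km

Leg A→B: central angle 1.8184 rad, distance 11585.2 km.
Leg B→C: central angle 1.3901 rad, distance 8856.2 km.
Total: 11585.2 + 8856.2 ≈ 20441 km.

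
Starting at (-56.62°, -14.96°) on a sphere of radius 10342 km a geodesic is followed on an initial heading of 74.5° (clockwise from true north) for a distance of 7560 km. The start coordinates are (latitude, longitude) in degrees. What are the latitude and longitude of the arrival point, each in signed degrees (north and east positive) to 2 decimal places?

Angular distance δ = d/R = 7560/10342 = 0.73100 rad; initial bearing θ = 1.3003 rad.
sin φ₂ = sin φ₁ cos δ + cos φ₁ sin δ cos θ = (-0.8350)(0.7445) + (0.5502)(0.6676)(0.2672) = -0.5235, so φ₂ = -31.57°.
Δλ = atan2(sin θ sin δ cos φ₁, cos δ − sin φ₁ sin φ₂) = atan2(0.3540, 0.3073) = 49.032°.
λ₂ = -14.960° + 49.032° = 34.07°.

-31.57°, 34.07°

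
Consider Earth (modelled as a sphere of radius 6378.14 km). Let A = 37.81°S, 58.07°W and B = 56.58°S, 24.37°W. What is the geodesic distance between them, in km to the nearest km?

Let φ₁ = -0.6599 rad, φ₂ = -0.9875 rad, and Δλ = 0.5882 rad.
Haversine: a = sin²(Δφ/2) + cos φ₁ cos φ₂ sin²(Δλ/2) = 0.0266 + (0.7900)(0.5508)(0.0840) = 0.06315.
Central angle c = 2·arcsin(√a) = 0.50805 rad.
Distance = R·c = 6378.14 × 0.5080 ≈ 3240 km.

3240 km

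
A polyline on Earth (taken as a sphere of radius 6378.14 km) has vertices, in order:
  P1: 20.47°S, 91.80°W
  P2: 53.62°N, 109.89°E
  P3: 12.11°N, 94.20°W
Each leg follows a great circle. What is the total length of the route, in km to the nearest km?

28282 km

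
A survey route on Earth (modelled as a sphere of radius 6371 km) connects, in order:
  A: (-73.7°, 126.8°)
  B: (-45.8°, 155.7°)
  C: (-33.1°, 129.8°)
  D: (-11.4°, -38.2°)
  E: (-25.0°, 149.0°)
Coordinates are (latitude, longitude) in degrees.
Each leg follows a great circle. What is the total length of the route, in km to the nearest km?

36834 km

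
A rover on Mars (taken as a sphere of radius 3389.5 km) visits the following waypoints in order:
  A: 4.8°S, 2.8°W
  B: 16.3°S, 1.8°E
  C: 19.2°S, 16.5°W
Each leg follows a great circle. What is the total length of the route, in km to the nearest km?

Leg A→B: central angle 0.2156 rad, distance 730.8 km.
Leg B→C: central angle 0.3082 rad, distance 1044.7 km.
Total: 730.8 + 1044.7 ≈ 1776 km.

1776 km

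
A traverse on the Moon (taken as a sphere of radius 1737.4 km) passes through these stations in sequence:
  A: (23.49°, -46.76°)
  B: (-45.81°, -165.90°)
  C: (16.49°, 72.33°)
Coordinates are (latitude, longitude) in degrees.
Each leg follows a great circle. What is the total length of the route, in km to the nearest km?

Leg A→B: central angle 2.2107 rad, distance 3840.8 km.
Leg B→C: central angle 2.1597 rad, distance 3752.2 km.
Total: 3840.8 + 3752.2 ≈ 7593 km.

7593 km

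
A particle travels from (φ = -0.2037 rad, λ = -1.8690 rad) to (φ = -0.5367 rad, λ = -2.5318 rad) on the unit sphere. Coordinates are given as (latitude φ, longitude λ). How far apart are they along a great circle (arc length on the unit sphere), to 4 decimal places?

With latitudes φ₁ = -11.671°, φ₂ = -30.751° and longitude difference Δλ = -37.976°:
cos c = sin φ₁ sin φ₂ + cos φ₁ cos φ₂ cos Δλ = (-0.2023)(-0.5113) + (0.9793)(0.8594)(0.7883) = 0.76687,
so c = arccos(0.76687) = 0.69685 rad.
On the unit sphere the arc length equals the central angle: 0.6968.

0.6968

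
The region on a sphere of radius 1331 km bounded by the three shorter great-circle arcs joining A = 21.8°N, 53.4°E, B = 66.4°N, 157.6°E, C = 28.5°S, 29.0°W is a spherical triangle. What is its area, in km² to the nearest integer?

Side lengths (central angles): a = 2.4763, b = 1.6401, c = 1.3190 rad; semiperimeter s = 2.7177.
By l'Huilier's theorem, tan(E/4) = √[tan(s/2) tan((s−a)/2) tan((s−b)/2) tan((s−c)/2)], giving spherical excess E = 1.9571 rad.
Area = E·R² = 1.9571 × (1331)² ≈ 3467073 km².

3467073 km²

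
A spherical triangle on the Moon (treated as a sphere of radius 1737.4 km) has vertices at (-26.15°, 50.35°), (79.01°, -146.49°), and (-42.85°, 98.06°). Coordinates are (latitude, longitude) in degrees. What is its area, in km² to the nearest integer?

5000545 km²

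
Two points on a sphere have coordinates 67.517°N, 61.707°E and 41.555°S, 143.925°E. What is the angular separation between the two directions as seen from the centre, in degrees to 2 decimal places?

125.04°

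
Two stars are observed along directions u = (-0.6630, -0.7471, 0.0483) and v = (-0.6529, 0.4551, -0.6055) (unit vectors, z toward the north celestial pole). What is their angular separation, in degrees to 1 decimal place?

u·v = 0.0636; |u| = 1.0000, |v| = 1.0000.
cos θ = (u·v)/(|u||v|) = 0.0636, so θ = 86.4°.

86.4°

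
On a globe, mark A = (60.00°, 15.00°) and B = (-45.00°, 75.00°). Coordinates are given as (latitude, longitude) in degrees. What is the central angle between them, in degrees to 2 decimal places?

115.82°

In radians: φ₁ = 1.0472, φ₂ = -0.7854, Δλ = 60.000° = 1.0472 rad.
cos c = sin φ₁ sin φ₂ + cos φ₁ cos φ₂ cos Δλ = (0.8660)(-0.7071) + (0.5000)(0.7071)(0.5000) = -0.43560,
so c = arccos(-0.43560) = 2.02150 rad.
So the angular separation is 115.82°.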